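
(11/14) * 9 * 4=28.29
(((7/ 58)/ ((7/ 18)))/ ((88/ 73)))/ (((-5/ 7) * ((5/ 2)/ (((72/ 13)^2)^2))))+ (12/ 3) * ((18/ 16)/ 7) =-430525057329/ 3188835650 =-135.01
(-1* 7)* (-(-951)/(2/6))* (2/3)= -13314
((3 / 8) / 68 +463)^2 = 63441015625 / 295936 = 214374.11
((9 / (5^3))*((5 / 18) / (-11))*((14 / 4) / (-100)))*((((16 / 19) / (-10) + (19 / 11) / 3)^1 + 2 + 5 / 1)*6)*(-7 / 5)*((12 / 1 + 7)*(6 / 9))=-575407 / 11343750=-0.05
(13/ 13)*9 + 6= 15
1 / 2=0.50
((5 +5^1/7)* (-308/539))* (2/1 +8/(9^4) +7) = -9449120/321489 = -29.39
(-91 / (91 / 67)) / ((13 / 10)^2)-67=-18023 / 169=-106.64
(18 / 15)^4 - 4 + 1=-579 / 625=-0.93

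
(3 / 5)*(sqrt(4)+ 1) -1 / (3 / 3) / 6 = 49 / 30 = 1.63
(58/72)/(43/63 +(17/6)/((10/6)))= 1015/3002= 0.34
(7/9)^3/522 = 0.00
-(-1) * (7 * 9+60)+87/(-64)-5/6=23195/192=120.81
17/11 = 1.55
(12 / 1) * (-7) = -84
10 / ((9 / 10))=11.11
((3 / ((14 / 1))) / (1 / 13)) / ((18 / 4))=13 / 21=0.62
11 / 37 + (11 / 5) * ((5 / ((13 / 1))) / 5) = 1122 / 2405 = 0.47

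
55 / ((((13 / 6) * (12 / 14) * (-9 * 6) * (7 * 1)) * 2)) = -55 / 1404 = -0.04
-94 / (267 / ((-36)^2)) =-40608 / 89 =-456.27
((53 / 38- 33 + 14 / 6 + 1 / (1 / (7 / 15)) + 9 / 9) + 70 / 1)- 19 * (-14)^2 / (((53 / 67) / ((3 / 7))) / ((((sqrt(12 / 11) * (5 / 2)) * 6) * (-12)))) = 8017 / 190 + 38495520 * sqrt(33) / 583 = 379355.96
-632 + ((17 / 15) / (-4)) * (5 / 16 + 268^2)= -6714311 / 320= -20982.22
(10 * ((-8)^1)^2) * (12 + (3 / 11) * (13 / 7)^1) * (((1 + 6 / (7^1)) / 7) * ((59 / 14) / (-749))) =-11.95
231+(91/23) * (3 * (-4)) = 4221/23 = 183.52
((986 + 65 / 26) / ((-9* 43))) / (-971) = 0.00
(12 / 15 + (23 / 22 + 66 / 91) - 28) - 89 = -1145437 / 10010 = -114.43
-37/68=-0.54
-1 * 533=-533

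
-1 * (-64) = 64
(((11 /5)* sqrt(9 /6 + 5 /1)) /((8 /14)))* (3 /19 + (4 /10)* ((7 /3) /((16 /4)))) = 3.84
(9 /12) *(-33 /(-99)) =1 /4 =0.25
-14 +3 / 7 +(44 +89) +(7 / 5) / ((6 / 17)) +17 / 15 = 8717 / 70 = 124.53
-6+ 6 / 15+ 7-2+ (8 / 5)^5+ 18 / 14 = 244376 / 21875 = 11.17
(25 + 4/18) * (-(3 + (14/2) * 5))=-8626/9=-958.44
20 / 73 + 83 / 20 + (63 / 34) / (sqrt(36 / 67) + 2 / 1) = 7909239 / 1439560 - 189* sqrt(67) / 3944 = 5.10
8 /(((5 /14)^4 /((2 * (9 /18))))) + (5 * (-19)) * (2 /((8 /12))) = 129203 /625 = 206.72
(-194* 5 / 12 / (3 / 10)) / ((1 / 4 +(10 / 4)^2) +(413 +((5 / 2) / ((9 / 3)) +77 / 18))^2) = -43650 / 28321391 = -0.00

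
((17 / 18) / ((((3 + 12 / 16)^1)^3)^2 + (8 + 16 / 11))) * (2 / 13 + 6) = 30638080 / 14709574503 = 0.00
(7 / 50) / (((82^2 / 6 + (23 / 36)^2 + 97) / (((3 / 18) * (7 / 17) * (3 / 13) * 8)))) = 127008 / 8721903125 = 0.00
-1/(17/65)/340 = -13/1156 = -0.01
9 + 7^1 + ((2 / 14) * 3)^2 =793 / 49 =16.18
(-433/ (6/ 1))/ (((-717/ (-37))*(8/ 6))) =-16021/ 5736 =-2.79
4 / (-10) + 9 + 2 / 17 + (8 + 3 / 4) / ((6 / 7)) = 38609 / 2040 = 18.93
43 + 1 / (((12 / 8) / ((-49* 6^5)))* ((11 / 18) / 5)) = -22860967 / 11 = -2078269.73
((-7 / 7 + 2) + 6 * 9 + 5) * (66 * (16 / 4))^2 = 4181760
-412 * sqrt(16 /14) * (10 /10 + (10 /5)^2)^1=-4120 * sqrt(14) /7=-2202.23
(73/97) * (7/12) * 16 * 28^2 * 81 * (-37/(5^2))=-1600893504/2425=-660162.27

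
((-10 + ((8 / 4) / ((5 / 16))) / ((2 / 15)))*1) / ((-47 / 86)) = -3268 / 47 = -69.53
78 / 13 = 6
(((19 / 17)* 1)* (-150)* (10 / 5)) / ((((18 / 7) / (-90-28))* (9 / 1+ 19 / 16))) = 12555200 / 8313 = 1510.31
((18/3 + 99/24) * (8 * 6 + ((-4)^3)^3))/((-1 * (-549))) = -294858/61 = -4833.74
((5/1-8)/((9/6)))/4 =-1/2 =-0.50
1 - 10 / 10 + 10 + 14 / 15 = 164 / 15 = 10.93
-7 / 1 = -7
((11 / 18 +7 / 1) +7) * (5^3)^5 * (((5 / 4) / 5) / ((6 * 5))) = 1605224609375 / 432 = 3715797706.89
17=17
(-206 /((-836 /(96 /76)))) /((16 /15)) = 4635 /15884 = 0.29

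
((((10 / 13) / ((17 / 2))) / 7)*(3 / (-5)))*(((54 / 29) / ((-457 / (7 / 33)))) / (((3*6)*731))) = 12 / 23551389433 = 0.00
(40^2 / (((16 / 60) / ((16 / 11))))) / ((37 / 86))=20285.01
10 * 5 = 50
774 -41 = 733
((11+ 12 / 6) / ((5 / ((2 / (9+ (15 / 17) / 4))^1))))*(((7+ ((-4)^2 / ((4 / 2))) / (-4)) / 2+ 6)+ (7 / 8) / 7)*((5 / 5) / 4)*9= 45747 / 4180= 10.94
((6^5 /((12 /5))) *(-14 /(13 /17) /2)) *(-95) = 36628200 /13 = 2817553.85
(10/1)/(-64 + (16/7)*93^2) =35/68968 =0.00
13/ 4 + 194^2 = 150557/ 4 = 37639.25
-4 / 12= -1 / 3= -0.33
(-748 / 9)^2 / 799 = 32912 / 3807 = 8.65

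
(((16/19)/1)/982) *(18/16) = 9/9329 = 0.00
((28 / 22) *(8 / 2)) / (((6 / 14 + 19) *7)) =7 / 187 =0.04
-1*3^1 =-3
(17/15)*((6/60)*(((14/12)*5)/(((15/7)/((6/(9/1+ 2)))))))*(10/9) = 833/4455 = 0.19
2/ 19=0.11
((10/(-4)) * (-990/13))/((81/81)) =2475/13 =190.38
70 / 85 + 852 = 14498 / 17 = 852.82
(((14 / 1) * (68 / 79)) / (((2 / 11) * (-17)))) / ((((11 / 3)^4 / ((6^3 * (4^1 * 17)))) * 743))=-33312384 / 78125707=-0.43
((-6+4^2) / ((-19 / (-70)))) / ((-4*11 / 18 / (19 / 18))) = -175 / 11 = -15.91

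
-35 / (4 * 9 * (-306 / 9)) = 35 / 1224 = 0.03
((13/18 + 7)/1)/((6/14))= 973/54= 18.02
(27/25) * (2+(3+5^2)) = 162/5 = 32.40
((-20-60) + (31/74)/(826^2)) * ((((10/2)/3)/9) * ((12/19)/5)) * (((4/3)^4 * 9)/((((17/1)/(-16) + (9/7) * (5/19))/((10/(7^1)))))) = 27573411082240/262583982171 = 105.01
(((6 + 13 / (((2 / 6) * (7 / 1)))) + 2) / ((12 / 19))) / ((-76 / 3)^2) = 15 / 448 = 0.03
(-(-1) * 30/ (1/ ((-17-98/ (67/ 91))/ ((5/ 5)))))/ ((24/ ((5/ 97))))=-251425/ 25996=-9.67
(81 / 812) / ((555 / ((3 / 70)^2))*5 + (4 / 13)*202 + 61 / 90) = 0.00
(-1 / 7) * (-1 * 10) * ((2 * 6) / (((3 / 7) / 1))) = 40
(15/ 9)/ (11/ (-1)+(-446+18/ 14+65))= -7/ 1641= -0.00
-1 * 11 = -11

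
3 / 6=1 / 2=0.50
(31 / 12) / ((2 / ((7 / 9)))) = 217 / 216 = 1.00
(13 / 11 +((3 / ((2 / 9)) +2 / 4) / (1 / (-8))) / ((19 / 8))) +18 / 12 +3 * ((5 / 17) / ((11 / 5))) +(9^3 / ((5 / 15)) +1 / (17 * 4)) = 30455459 / 14212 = 2142.94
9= 9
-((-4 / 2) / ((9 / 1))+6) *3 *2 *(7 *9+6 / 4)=-2236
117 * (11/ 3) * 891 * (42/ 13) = 1234926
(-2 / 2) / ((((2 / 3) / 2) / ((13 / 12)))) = -3.25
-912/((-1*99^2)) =304/3267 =0.09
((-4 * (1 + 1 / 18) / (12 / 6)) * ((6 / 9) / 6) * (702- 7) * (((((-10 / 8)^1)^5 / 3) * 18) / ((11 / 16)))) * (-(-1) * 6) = 41265625 / 1584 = 26051.53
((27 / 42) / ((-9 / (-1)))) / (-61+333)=1 / 3808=0.00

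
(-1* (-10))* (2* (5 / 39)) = 100 / 39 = 2.56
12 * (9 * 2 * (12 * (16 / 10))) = 4147.20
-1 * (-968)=968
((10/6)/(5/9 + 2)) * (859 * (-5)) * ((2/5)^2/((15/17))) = -58412/115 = -507.93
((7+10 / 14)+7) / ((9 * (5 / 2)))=206 / 315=0.65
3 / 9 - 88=-263 / 3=-87.67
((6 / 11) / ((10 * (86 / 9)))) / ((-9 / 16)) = -24 / 2365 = -0.01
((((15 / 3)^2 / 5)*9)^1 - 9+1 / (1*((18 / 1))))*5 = 3245 / 18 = 180.28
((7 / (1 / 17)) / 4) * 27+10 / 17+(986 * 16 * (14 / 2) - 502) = 7529901 / 68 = 110733.84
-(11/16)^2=-121/256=-0.47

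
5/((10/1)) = 1/2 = 0.50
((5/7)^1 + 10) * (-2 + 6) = 300/7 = 42.86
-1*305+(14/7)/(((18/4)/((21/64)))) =-14633/48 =-304.85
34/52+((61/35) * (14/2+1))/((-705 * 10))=2091031/3207750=0.65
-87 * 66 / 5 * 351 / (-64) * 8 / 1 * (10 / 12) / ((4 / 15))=5038605 / 32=157456.41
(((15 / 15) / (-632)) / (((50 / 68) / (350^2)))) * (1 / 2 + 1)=-62475 / 158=-395.41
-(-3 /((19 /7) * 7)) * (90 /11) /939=90 /65417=0.00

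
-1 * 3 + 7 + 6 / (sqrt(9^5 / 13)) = 2 * sqrt(13) / 81 + 4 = 4.09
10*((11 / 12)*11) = 605 / 6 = 100.83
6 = 6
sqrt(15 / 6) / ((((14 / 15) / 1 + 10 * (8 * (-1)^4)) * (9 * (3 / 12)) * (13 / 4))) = 20 * sqrt(10) / 23673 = 0.00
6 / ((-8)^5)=-3 / 16384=-0.00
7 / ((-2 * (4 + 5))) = -7 / 18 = -0.39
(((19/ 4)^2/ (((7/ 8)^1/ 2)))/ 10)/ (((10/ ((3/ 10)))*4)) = 1083/ 28000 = 0.04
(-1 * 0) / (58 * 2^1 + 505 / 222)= 0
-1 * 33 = -33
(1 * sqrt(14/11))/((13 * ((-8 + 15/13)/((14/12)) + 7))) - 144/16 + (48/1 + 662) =7 * sqrt(154)/1133 + 701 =701.08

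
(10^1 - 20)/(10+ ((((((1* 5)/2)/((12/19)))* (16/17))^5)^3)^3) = -69287983856763271149522242454082024744645002217406657498059992391482682477251/349874300244293722772960205400280344621823786642608726571924744645002217406657498059992391482682477251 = -0.00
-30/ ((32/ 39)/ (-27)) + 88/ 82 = 648299/ 656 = 988.26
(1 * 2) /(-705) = -2 /705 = -0.00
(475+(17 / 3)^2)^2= 257161.68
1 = 1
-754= -754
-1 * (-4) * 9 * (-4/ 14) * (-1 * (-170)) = -12240/ 7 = -1748.57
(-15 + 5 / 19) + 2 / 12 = -1661 / 114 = -14.57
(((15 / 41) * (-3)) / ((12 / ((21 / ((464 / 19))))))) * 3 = -17955 / 76096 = -0.24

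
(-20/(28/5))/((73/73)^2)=-3.57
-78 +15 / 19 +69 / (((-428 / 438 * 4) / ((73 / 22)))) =-48585501 / 357808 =-135.79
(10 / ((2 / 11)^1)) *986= 54230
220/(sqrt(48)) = 31.75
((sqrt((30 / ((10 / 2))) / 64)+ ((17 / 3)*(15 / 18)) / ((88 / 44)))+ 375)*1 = sqrt(6) / 8+ 13585 / 36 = 377.67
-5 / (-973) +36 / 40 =8807 / 9730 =0.91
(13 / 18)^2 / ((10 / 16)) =338 / 405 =0.83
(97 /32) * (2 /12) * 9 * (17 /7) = 4947 /448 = 11.04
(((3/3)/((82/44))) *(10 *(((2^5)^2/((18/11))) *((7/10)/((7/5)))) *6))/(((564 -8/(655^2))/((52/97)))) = 531579136000/55518176301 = 9.57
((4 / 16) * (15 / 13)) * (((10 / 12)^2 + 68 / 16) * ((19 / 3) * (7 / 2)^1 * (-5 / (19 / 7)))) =-109025 / 1872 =-58.24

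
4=4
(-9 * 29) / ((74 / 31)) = -8091 / 74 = -109.34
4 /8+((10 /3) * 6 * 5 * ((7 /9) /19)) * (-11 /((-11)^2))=481 /3762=0.13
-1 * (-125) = 125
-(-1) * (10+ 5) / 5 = 3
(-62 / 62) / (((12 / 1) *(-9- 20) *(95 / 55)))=0.00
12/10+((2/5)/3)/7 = 128/105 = 1.22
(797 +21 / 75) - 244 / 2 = 16882 / 25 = 675.28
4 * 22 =88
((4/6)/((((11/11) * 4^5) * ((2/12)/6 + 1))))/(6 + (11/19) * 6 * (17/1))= 19/1951232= 0.00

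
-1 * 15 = -15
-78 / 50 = -39 / 25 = -1.56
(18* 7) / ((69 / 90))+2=3826 / 23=166.35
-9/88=-0.10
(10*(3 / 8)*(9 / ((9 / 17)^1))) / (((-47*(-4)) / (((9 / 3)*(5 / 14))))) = 3825 / 10528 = 0.36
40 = 40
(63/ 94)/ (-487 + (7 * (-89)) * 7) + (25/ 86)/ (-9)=-1906927/ 58786848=-0.03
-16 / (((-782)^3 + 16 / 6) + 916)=12 / 358658137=0.00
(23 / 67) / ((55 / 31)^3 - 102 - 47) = -685193 / 286256428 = -0.00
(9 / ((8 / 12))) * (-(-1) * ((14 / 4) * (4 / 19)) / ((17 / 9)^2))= 15309 / 5491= 2.79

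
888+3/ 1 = 891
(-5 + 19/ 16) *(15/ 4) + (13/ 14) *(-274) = -120389/ 448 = -268.73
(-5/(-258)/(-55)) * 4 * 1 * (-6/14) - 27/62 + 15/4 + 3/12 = 731855/205282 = 3.57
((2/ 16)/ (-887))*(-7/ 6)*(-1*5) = -35/ 42576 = -0.00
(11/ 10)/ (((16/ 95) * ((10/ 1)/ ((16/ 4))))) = 209/ 80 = 2.61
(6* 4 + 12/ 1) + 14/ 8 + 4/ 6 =461/ 12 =38.42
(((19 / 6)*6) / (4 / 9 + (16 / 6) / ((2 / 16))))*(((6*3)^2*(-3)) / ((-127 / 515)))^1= 21399795 / 6223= 3438.82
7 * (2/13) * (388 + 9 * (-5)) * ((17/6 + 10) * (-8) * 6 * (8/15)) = -23664256/195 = -121355.16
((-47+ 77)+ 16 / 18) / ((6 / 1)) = 139 / 27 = 5.15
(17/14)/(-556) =-17/7784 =-0.00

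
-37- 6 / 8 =-37.75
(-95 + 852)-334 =423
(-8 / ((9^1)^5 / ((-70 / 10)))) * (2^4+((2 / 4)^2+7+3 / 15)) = 6566 / 295245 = 0.02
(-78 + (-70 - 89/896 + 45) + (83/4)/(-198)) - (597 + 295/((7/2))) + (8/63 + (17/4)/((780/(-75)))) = -301653613/384384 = -784.77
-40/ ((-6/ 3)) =20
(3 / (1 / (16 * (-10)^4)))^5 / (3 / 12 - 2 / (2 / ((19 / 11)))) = -224227491840000000000000000000 / 13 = -17248268603076923076923080000.00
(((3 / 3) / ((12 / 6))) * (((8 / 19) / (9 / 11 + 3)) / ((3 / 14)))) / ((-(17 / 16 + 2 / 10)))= -3520 / 17271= -0.20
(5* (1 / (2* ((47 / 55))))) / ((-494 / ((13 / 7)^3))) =-46475 / 1225196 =-0.04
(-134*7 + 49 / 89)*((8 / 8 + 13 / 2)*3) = -21092.61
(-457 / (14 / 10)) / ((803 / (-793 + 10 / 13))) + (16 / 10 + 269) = 216533844 / 365365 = 592.65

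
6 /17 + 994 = 16904 /17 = 994.35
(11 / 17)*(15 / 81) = 55 / 459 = 0.12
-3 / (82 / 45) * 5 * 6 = -2025 / 41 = -49.39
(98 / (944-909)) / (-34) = -7 / 85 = -0.08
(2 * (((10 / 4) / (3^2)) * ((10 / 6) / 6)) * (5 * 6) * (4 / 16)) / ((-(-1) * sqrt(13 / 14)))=1.20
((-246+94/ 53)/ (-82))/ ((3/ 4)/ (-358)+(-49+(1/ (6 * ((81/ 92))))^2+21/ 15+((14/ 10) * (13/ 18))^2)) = -13681511582400/ 213805172472569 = -0.06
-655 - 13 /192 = -125773 /192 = -655.07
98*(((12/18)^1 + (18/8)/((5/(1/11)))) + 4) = 152243/330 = 461.34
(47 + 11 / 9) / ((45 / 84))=12152 / 135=90.01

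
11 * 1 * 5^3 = 1375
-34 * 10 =-340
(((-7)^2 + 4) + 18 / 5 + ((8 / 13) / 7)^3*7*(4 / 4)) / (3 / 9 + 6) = 91405077 / 10227035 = 8.94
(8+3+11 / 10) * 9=1089 / 10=108.90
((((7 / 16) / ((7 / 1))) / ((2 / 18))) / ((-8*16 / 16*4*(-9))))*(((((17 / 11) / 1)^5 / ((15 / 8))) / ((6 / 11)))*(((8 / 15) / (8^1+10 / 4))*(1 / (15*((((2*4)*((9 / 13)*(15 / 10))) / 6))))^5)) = 527182965101 / 2382333819368580000000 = 0.00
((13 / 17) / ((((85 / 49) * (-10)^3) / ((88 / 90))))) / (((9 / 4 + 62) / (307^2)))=-1320805486 / 2088928125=-0.63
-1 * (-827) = 827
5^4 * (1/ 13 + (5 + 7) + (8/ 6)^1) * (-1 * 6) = -653750/ 13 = -50288.46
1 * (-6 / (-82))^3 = 27 / 68921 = 0.00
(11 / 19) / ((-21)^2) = 11 / 8379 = 0.00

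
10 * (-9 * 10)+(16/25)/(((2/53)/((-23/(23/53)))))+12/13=-584336/325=-1797.96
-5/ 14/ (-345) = 1/ 966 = 0.00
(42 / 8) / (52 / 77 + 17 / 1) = 1617 / 5444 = 0.30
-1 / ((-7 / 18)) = 18 / 7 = 2.57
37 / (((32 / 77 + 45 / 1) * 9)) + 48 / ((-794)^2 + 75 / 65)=23369140019 / 257942731059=0.09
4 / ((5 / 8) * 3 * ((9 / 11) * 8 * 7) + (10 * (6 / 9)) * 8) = 132 / 4595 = 0.03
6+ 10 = 16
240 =240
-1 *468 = -468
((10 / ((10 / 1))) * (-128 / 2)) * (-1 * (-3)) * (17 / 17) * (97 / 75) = -6208 / 25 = -248.32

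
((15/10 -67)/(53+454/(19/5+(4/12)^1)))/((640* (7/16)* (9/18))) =-4061/1413440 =-0.00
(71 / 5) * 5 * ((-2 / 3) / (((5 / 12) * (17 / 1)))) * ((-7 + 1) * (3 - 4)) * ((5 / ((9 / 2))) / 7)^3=-227200 / 1416933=-0.16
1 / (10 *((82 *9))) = 1 / 7380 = 0.00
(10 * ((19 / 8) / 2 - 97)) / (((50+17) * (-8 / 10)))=38325 / 2144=17.88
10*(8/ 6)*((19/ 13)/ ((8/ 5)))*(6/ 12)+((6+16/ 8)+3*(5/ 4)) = 2783/ 156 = 17.84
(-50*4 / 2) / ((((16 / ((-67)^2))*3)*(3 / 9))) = -112225 / 4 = -28056.25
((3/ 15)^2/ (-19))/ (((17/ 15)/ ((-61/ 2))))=183/ 3230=0.06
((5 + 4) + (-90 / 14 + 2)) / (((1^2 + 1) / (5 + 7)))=192 / 7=27.43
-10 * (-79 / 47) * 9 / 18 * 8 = 3160 / 47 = 67.23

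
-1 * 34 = -34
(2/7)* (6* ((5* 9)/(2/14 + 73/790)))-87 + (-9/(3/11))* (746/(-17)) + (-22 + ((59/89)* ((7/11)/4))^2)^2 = 11299591126690031165877/5201120916784198912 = 2172.53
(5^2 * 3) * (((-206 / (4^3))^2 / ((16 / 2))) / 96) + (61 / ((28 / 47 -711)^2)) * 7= 295926811255217 / 292244768948224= 1.01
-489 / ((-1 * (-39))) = -163 / 13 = -12.54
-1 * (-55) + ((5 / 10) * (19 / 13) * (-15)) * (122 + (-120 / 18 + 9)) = -34005 / 26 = -1307.88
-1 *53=-53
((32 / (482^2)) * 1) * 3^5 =1944 / 58081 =0.03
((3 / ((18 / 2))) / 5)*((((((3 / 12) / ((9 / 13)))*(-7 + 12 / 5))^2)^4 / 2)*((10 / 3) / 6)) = 63880676485490517601 / 59507787110400000000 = 1.07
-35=-35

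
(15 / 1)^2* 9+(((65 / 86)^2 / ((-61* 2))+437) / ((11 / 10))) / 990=221132809591 / 109179752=2025.40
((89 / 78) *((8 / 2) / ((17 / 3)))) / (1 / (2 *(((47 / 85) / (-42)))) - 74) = -8366 / 1163123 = -0.01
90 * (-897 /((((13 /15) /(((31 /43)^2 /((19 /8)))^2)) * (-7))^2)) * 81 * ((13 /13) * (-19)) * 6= 46453.24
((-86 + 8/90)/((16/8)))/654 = -1933/29430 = -0.07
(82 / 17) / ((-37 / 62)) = -5084 / 629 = -8.08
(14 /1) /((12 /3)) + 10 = 13.50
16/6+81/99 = 115/33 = 3.48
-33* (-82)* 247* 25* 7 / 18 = 19494475 / 3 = 6498158.33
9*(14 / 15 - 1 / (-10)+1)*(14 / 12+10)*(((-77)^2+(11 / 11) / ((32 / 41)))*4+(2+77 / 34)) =13187330811 / 2720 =4848283.39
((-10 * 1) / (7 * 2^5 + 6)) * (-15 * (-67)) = -1005 / 23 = -43.70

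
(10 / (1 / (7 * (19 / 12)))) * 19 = 12635 / 6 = 2105.83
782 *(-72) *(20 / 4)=-281520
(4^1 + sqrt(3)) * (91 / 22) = 91 * sqrt(3) / 22 + 182 / 11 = 23.71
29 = 29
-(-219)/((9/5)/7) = 851.67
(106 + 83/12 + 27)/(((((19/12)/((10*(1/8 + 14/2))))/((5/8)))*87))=41975/928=45.23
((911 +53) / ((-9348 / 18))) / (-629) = 1446 / 489991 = 0.00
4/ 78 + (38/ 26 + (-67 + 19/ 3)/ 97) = 1119/ 1261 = 0.89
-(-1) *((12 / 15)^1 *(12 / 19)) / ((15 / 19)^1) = 0.64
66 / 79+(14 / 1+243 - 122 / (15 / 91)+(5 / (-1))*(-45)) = -304898 / 1185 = -257.30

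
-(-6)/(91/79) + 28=3022/91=33.21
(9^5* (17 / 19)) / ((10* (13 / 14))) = 7026831 / 1235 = 5689.74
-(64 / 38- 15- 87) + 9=2077 / 19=109.32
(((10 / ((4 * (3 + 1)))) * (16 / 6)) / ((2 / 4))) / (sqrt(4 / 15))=5 * sqrt(15) / 3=6.45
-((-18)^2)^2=-104976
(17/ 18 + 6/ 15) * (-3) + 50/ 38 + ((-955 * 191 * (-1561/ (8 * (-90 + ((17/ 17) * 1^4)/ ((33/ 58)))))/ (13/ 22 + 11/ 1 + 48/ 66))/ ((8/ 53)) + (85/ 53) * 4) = -11820542897634397/ 54492072960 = -216922.25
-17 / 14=-1.21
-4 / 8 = -1 / 2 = -0.50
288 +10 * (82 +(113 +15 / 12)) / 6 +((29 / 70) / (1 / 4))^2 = 9082093 / 14700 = 617.83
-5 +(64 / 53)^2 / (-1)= -18141 / 2809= -6.46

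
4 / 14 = 2 / 7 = 0.29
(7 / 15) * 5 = 7 / 3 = 2.33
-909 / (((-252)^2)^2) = -101 / 448084224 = -0.00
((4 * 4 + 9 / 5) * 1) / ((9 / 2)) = 178 / 45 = 3.96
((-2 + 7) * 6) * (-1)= -30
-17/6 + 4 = 7/6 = 1.17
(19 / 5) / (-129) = -19 / 645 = -0.03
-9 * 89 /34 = -801 /34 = -23.56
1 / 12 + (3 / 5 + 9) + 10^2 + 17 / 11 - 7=68791 / 660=104.23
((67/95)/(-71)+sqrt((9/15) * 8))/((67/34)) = -34/6745+68 * sqrt(30)/335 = 1.11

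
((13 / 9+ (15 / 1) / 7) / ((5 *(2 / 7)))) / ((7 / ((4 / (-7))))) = -452 / 2205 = -0.20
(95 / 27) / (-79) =-95 / 2133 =-0.04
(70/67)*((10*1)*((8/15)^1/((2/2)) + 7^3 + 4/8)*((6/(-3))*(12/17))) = -5779760/1139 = -5074.42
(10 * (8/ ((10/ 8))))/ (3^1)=64/ 3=21.33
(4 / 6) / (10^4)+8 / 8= 15001 / 15000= 1.00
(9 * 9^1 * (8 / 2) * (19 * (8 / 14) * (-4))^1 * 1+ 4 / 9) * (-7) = 886436 / 9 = 98492.89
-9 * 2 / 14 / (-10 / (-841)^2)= 6365529 / 70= 90936.13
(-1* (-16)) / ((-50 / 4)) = -32 / 25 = -1.28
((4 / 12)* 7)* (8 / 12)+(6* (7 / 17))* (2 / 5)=1946 / 765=2.54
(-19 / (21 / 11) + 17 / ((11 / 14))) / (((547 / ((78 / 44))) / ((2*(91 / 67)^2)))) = 41507921 / 297113443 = 0.14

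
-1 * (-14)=14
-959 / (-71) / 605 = 959 / 42955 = 0.02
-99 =-99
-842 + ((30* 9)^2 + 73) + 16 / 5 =360671 / 5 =72134.20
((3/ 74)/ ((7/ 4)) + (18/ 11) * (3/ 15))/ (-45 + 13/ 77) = -1248/ 159655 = -0.01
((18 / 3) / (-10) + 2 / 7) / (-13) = 11 / 455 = 0.02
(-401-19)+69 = -351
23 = 23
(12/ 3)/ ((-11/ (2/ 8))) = -0.09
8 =8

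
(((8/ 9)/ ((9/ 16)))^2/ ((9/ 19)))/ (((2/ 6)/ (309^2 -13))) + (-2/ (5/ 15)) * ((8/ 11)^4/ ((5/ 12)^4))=271935623372275712/ 180111751875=1509816.10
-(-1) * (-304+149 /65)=-19611 /65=-301.71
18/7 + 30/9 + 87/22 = 4555/462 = 9.86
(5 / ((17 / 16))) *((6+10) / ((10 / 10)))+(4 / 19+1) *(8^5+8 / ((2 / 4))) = 12842864 / 323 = 39761.19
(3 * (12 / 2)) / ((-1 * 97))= -18 / 97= -0.19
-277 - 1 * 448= -725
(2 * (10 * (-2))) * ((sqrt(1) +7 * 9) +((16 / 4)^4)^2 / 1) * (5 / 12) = -3280000 / 3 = -1093333.33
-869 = -869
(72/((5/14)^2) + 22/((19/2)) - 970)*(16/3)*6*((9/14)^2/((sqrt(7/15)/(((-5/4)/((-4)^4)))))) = 7756641*sqrt(105)/2085440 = 38.11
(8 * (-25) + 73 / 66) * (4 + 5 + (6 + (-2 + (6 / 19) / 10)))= -8125613 / 3135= -2591.90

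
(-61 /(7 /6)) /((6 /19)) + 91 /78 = -6905 /42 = -164.40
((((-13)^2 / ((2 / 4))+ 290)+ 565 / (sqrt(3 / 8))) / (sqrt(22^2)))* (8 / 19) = 2512 / 209+ 4520* sqrt(6) / 627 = 29.68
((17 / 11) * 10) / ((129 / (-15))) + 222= 104156 / 473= 220.20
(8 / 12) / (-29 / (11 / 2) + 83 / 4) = 88 / 2043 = 0.04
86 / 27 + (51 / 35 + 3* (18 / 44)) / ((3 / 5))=31847 / 4158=7.66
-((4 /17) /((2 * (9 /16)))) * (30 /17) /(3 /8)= -2560 /2601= -0.98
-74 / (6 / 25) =-925 / 3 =-308.33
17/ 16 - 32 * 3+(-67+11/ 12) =-7729/ 48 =-161.02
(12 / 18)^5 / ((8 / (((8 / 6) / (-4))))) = -4 / 729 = -0.01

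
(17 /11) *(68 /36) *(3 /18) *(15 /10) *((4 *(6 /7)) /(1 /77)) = 578 /3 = 192.67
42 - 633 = -591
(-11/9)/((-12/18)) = 11/6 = 1.83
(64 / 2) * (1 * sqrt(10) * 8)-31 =-31 + 256 * sqrt(10) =778.54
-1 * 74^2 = -5476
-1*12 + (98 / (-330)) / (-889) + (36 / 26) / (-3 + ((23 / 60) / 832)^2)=-177470175464633 / 14241815568255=-12.46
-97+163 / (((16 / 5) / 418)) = 169559 / 8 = 21194.88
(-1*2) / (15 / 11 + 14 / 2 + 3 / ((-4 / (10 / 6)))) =-88 / 313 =-0.28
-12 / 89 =-0.13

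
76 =76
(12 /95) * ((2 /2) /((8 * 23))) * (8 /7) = 12 /15295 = 0.00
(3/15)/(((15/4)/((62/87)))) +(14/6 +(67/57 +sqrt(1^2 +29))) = 439712/123975 +sqrt(30) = 9.02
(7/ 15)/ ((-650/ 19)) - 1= -9883/ 9750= -1.01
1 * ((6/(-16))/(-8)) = 3/64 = 0.05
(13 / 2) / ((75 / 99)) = 429 / 50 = 8.58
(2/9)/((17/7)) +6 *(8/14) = 3770/1071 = 3.52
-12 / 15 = -4 / 5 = -0.80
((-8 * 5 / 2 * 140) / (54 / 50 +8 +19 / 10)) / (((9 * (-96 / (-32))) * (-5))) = 28000 / 14823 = 1.89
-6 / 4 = -3 / 2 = -1.50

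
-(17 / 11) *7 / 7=-17 / 11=-1.55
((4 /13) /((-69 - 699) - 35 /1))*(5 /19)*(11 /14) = -10 /126217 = -0.00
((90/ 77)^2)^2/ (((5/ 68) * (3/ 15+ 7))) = 123930000/ 35153041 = 3.53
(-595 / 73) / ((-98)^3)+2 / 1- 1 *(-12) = 137414117 / 9815288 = 14.00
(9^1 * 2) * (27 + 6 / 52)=6345 / 13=488.08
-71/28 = -2.54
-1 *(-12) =12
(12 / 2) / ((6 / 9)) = 9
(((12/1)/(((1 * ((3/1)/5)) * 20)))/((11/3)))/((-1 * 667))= -3/7337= -0.00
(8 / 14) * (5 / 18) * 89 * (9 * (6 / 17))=5340 / 119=44.87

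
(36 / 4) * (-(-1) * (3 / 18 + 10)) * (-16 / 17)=-1464 / 17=-86.12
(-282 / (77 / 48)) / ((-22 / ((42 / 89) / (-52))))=-10152 / 139997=-0.07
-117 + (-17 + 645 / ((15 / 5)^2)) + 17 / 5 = -884 / 15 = -58.93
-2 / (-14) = 1 / 7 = 0.14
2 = 2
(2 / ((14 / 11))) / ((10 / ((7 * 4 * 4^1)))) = 88 / 5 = 17.60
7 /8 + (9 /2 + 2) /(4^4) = 461 /512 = 0.90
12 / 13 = 0.92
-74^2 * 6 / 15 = -10952 / 5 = -2190.40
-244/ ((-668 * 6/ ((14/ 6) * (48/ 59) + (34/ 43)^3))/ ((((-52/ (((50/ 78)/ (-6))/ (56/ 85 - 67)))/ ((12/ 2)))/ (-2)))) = 130492470587544/ 332937550175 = 391.94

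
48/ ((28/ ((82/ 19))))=7.40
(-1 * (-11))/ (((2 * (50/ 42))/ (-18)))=-2079/ 25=-83.16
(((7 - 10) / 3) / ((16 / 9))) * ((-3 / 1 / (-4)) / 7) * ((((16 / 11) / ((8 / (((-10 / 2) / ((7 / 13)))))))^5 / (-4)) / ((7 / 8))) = -31327846875 / 132632423693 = -0.24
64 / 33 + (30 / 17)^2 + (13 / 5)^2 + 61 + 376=107008378 / 238425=448.81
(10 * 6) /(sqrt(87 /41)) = 20 * sqrt(3567) /29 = 41.19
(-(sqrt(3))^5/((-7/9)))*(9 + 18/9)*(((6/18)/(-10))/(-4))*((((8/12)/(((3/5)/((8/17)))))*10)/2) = 4.80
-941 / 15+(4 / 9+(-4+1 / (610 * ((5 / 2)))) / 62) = -53059621 / 850950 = -62.35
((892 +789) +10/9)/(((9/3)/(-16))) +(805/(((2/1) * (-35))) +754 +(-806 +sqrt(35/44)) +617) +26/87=-13181743/1566 +sqrt(385)/22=-8416.57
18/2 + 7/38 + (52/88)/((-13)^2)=24963/2717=9.19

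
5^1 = 5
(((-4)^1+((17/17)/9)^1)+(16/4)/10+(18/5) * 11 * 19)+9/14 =472219/630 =749.55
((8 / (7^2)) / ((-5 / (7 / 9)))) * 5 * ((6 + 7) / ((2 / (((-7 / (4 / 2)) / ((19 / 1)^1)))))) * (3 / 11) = 26 / 627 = 0.04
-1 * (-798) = 798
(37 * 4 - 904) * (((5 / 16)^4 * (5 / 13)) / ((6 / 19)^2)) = -27.81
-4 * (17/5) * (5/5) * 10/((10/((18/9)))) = -136/5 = -27.20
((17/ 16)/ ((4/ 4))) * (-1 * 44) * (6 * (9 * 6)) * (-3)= 45441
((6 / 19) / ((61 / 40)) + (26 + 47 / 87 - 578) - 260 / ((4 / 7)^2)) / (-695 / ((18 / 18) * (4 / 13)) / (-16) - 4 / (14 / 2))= -9.58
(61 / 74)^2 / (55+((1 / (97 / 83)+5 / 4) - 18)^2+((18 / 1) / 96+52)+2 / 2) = 35010889 / 18590632573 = 0.00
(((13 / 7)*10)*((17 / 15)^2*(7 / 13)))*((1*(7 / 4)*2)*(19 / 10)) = 38437 / 450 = 85.42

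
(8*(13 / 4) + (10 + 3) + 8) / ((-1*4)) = -11.75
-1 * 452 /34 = -226 /17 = -13.29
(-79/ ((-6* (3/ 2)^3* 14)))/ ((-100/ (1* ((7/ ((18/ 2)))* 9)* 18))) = -79/ 225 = -0.35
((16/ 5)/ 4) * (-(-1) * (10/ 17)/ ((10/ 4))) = 16/ 85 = 0.19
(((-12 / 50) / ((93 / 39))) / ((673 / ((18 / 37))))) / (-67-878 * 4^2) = 468 / 90798383875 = 0.00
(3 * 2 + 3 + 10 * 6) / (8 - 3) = 13.80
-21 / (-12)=7 / 4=1.75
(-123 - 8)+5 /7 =-912 /7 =-130.29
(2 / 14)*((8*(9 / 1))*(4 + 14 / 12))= 372 / 7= 53.14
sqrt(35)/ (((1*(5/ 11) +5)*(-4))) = -11*sqrt(35)/ 240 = -0.27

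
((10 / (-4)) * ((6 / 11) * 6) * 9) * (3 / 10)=-243 / 11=-22.09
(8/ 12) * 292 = 584/ 3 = 194.67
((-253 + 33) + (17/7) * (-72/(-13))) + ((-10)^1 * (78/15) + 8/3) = -255.88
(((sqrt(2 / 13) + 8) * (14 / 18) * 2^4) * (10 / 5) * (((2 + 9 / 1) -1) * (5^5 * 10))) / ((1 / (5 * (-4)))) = -11200000000 / 9 -1400000000 * sqrt(26) / 117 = -1305458353.15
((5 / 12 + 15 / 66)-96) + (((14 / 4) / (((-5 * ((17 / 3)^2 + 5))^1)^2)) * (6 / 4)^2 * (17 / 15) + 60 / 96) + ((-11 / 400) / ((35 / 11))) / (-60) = -94.73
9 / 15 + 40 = 203 / 5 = 40.60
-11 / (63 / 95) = -1045 / 63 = -16.59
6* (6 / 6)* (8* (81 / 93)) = 1296 / 31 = 41.81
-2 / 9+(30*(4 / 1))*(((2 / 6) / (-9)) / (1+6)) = -6 / 7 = -0.86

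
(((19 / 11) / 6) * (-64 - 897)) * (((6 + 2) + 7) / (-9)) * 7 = 639065 / 198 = 3227.60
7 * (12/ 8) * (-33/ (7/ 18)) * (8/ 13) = -7128/ 13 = -548.31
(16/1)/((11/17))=272/11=24.73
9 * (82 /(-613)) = -1.20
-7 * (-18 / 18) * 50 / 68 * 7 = 1225 / 34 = 36.03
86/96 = 43/48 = 0.90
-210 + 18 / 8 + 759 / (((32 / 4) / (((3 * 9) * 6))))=15162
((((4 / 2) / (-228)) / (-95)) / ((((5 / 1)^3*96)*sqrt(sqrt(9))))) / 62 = sqrt(3) / 24172560000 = 0.00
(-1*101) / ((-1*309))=101 / 309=0.33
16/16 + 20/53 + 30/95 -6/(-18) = 6122/3021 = 2.03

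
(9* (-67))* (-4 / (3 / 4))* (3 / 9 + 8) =26800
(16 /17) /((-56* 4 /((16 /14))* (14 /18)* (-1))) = 36 /5831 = 0.01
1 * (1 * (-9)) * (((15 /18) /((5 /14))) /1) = -21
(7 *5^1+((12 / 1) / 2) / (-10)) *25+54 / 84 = 12049 / 14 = 860.64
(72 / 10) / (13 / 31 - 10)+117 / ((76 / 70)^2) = 23469569 / 238260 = 98.50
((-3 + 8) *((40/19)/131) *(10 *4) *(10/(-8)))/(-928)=0.00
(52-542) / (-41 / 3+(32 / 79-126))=3318 / 943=3.52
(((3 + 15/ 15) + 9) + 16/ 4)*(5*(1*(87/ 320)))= 23.11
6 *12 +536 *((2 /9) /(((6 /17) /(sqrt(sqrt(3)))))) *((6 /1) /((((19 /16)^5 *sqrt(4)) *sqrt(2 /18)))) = 72 +9554624512 *3^(1 /4) /7428297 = 1764.80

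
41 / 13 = 3.15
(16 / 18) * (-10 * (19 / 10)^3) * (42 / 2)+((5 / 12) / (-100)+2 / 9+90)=-4284463 / 3600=-1190.13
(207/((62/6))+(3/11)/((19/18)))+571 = 591.29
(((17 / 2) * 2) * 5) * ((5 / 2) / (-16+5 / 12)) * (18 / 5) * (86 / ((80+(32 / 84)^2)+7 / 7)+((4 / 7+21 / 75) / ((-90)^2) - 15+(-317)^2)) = -1019324255602393 / 206658375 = -4932412.03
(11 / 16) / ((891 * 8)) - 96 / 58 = -497635 / 300672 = -1.66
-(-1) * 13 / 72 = 13 / 72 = 0.18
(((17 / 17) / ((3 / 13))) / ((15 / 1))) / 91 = 1 / 315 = 0.00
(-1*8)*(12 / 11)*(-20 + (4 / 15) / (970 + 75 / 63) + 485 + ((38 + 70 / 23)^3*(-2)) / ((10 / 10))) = 16415270880719904 / 13648028075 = 1202757.70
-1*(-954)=954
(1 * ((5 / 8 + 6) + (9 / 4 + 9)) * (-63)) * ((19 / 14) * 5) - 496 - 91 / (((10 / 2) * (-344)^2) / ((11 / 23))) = -110741159541 / 13608640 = -8137.56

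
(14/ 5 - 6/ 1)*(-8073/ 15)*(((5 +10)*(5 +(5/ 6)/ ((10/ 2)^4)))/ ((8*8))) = 10093941/ 5000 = 2018.79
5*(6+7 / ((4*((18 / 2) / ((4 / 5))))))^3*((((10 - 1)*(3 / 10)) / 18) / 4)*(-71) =-1509029243 / 486000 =-3105.00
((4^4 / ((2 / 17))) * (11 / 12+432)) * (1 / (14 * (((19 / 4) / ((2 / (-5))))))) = -5666.33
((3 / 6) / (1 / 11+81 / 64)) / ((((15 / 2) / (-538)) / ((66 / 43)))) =-8332544 / 205325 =-40.58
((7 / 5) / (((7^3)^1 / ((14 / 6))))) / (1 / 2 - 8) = -2 / 1575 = -0.00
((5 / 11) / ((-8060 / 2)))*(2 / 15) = -1 / 66495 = -0.00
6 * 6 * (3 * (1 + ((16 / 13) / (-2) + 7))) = 10368 / 13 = 797.54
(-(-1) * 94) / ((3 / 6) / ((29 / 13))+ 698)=5452 / 40497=0.13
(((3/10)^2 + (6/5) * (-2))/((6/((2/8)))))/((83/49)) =-3773/66400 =-0.06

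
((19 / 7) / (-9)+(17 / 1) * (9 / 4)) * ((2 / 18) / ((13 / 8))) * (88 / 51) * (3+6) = 1683088 / 41769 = 40.30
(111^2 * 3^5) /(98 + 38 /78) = 116766117 /3841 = 30399.93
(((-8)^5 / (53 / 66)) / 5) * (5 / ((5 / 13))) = -28114944 / 265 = -106094.13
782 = 782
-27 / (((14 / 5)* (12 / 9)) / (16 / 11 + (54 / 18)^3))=-126765 / 616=-205.79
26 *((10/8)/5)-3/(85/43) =847/170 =4.98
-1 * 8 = -8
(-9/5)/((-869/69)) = 621/4345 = 0.14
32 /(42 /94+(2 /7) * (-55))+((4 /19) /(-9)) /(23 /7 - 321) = -1000924967 /477566748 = -2.10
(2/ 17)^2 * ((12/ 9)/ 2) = 8/ 867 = 0.01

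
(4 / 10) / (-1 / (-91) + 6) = 182 / 2735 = 0.07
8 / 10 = 4 / 5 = 0.80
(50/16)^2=625/64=9.77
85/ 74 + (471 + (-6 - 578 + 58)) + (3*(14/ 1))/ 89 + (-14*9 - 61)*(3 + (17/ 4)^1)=-18561053/ 13172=-1409.13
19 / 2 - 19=-19 / 2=-9.50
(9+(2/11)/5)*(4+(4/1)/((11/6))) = 33796/605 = 55.86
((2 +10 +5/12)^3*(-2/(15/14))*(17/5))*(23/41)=-9053856413/1328400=-6815.61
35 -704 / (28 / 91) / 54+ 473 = 12572 / 27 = 465.63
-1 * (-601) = 601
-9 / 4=-2.25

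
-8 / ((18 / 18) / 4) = -32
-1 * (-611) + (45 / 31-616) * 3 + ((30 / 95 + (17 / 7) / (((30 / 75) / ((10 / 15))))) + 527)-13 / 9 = -26076061 / 37107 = -702.73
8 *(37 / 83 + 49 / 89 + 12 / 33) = 884064 / 81257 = 10.88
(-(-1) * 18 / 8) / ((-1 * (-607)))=9 / 2428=0.00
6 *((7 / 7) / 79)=6 / 79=0.08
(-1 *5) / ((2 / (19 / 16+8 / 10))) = -159 / 32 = -4.97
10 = 10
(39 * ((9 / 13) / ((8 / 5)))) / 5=27 / 8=3.38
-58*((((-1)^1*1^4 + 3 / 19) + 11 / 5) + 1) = -12992 / 95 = -136.76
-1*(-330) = 330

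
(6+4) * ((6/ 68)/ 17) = 15/ 289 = 0.05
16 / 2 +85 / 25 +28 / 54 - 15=-416 / 135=-3.08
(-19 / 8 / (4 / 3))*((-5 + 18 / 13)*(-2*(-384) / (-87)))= -21432 / 377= -56.85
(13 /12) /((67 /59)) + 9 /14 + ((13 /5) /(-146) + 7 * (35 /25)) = 23375029 /2054220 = 11.38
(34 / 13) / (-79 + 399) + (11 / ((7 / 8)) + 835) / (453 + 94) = 12405733 / 7964320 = 1.56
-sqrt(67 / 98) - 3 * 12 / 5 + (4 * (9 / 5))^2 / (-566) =-51588 / 7075 - sqrt(134) / 14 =-8.12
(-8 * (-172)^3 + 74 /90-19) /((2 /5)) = 915920231 /9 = 101768914.56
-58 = -58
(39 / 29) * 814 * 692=21968232 / 29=757525.24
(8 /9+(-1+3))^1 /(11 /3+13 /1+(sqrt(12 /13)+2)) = 0.15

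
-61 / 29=-2.10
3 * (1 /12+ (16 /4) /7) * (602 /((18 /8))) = 4730 /9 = 525.56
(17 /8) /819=17 /6552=0.00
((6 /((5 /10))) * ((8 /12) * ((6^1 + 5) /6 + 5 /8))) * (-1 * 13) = -767 /3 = -255.67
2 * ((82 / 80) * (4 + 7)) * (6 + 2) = 902 / 5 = 180.40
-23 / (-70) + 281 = 19693 / 70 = 281.33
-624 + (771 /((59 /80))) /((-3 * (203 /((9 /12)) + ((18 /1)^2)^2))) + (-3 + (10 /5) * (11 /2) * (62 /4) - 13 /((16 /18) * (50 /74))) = -89072623157 /186286600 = -478.15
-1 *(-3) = 3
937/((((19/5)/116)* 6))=271730/57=4767.19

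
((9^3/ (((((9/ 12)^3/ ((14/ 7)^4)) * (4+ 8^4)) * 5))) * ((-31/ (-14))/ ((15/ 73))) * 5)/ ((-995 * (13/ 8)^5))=-85425389568/ 13253535693125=-0.01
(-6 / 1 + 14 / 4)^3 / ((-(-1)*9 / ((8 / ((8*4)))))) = -125 / 288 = -0.43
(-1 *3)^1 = -3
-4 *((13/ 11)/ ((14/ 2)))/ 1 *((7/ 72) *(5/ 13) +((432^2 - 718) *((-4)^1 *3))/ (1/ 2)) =596598907/ 198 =3013125.79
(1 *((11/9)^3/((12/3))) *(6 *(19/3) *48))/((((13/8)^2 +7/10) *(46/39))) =420808960/1991547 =211.30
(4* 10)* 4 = 160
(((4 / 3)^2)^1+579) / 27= 5227 / 243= 21.51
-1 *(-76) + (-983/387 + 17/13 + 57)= 131.77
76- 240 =-164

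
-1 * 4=-4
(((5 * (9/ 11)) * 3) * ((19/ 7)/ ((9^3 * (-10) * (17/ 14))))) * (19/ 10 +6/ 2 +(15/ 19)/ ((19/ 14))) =-1799/ 87210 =-0.02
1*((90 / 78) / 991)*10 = 150 / 12883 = 0.01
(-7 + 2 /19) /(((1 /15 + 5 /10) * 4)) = -1965 /646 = -3.04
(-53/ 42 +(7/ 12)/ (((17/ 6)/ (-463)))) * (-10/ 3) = 344810/ 1071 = 321.95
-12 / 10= -6 / 5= -1.20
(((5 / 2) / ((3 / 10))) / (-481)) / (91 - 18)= -25 / 105339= -0.00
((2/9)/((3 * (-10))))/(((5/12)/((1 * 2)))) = -8/225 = -0.04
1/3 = 0.33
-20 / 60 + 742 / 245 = 283 / 105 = 2.70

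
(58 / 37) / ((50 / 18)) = 0.56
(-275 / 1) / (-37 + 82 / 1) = -55 / 9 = -6.11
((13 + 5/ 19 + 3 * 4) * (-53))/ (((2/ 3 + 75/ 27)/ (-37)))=8471520/ 589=14382.89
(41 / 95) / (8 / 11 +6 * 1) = 451 / 7030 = 0.06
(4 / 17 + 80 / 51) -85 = -4243 / 51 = -83.20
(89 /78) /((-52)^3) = -89 /10967424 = -0.00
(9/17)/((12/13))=39/68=0.57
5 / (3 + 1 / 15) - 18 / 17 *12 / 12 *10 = -7005 / 782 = -8.96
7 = 7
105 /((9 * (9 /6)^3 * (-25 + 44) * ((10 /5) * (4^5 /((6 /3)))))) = 35 /196992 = 0.00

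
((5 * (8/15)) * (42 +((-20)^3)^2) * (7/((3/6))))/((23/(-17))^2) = 2071553359456/1587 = 1305326628.52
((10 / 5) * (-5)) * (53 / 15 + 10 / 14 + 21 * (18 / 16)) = -23413 / 84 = -278.73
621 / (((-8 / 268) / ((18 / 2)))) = -374463 / 2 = -187231.50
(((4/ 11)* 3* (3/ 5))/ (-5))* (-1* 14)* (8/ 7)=576/ 275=2.09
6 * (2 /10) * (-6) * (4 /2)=-14.40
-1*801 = -801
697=697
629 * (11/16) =6919/16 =432.44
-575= -575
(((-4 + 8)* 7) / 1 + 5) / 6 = 11 / 2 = 5.50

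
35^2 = 1225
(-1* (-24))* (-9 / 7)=-216 / 7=-30.86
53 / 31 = 1.71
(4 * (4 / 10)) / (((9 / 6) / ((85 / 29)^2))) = 23120 / 2523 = 9.16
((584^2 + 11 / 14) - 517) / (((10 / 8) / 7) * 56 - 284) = -1242.85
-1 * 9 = -9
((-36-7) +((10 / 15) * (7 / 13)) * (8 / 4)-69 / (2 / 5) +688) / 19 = 36911 / 1482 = 24.91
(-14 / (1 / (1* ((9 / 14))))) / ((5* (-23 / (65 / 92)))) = 117 / 2116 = 0.06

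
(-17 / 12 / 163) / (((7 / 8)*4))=-17 / 6846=-0.00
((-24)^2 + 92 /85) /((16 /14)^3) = 4206209 /10880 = 386.60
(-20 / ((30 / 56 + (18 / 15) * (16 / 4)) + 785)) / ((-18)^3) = 350 / 80661663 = 0.00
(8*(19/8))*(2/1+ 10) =228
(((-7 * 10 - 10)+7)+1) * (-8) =576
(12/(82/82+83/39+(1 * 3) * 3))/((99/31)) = 0.31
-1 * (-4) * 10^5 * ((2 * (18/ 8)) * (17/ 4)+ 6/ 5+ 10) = 12130000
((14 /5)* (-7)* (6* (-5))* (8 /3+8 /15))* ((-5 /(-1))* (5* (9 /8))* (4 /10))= 21168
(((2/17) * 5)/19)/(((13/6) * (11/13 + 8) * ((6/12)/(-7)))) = -168/7429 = -0.02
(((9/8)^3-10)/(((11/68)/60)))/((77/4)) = -1119705/6776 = -165.25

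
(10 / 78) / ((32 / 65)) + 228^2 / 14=2495407 / 672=3713.40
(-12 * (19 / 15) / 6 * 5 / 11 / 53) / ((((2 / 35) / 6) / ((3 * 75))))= -299250 / 583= -513.29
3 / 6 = 1 / 2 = 0.50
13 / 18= 0.72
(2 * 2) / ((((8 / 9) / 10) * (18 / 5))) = 25 / 2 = 12.50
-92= -92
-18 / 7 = -2.57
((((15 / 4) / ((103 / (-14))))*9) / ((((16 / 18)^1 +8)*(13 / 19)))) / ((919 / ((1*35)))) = -1131165 / 39377312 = -0.03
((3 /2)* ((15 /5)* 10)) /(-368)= -45 /368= -0.12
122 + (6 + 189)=317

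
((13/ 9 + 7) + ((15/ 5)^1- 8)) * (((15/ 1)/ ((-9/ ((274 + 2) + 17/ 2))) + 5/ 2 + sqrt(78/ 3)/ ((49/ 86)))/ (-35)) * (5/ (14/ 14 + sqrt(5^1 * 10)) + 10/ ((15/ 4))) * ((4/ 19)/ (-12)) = -3307421/ 1583631- 219325 * sqrt(2)/ 527877 + 26660 * sqrt(13)/ 8621991 + 1005082 * sqrt(26)/ 129329865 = -2.63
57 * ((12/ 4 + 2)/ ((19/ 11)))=165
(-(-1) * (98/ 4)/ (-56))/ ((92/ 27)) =-189/ 1472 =-0.13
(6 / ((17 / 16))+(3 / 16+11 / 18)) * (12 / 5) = 15779 / 1020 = 15.47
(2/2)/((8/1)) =1/8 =0.12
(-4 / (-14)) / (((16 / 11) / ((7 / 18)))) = 11 / 144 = 0.08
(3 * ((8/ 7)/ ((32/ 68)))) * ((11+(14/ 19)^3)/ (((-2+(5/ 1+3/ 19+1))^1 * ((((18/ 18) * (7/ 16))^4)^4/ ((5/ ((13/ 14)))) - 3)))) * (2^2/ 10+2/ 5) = -5.33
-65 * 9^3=-47385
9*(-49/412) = -441/412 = -1.07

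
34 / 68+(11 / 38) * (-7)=-29 / 19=-1.53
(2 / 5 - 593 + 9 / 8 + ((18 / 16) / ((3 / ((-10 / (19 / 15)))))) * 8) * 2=-467521 / 380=-1230.32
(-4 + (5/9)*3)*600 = -1400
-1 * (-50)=50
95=95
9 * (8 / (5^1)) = 72 / 5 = 14.40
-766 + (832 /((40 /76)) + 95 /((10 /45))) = 12423 /10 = 1242.30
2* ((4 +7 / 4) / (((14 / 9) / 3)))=621 / 28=22.18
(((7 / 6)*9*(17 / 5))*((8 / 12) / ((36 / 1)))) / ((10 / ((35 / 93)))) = 833 / 33480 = 0.02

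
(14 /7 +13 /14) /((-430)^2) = 41 /2588600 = 0.00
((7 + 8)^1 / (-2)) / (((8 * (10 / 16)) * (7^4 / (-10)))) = 15 / 2401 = 0.01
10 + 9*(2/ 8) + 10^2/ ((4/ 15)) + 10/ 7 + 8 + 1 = 11135/ 28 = 397.68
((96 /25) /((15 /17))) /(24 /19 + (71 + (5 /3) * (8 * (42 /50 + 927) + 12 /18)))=93024 /266002775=0.00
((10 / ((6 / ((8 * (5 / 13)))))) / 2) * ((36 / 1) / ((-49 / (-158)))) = 189600 / 637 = 297.65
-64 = -64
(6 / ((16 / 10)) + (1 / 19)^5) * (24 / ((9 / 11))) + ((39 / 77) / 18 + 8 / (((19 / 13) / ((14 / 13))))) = 132610883843 / 1143957738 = 115.92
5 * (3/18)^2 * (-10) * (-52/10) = 65/9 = 7.22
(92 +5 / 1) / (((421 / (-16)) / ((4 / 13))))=-6208 / 5473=-1.13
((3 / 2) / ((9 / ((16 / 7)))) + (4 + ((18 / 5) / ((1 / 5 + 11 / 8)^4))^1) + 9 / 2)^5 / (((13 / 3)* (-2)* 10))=-39955589049782823805152400047036689657 / 45561762245412169800791793850546560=-876.95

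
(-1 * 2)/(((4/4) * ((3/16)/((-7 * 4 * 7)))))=6272/3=2090.67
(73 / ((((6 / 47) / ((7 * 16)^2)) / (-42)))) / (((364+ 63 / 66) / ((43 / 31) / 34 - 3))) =1476606661376 / 604469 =2442816.19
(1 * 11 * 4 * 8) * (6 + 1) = 2464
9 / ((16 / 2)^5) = 0.00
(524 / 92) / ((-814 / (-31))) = 4061 / 18722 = 0.22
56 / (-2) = -28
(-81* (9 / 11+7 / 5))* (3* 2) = -59292 / 55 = -1078.04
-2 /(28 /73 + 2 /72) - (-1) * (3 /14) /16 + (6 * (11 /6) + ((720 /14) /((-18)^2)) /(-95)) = 254632409 /41406624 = 6.15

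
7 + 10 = 17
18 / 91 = 0.20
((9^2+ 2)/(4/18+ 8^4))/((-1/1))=-0.02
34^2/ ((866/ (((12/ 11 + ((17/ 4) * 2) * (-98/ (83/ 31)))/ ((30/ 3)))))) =-41.39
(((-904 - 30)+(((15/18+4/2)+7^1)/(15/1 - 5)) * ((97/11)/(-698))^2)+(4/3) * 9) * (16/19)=-3261206603749/4200307485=-776.42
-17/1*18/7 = -306/7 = -43.71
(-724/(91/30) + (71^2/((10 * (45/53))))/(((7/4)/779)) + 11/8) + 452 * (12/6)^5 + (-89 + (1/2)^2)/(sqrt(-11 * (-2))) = 45620907961/163800 - 355 * sqrt(22)/88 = 278497.00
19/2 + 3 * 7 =61/2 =30.50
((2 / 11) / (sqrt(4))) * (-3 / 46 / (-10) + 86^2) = 3402163 / 5060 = 672.36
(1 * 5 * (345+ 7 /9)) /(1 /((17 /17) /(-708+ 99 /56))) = -871360 /355941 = -2.45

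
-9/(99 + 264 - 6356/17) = 0.83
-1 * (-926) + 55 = 981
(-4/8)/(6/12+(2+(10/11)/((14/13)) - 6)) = 77/409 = 0.19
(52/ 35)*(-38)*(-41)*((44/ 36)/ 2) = 445588/ 315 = 1414.57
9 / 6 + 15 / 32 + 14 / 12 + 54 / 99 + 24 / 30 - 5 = -2741 / 5280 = -0.52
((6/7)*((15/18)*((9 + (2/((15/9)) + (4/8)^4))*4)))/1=821/28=29.32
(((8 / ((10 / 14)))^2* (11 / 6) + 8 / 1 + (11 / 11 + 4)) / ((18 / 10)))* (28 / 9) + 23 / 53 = 27070877 / 64395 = 420.39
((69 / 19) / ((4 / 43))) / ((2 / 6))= 8901 / 76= 117.12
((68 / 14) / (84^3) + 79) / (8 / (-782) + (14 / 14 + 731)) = 64078125143 / 593728192512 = 0.11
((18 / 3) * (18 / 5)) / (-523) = -108 / 2615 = -0.04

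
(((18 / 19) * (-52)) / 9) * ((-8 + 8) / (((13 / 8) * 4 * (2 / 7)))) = 0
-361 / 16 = -22.56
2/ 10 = 1/ 5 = 0.20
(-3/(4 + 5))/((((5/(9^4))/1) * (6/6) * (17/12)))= -26244/85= -308.75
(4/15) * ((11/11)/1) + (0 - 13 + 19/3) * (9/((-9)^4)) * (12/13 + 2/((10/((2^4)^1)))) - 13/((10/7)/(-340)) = 439860118/142155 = 3094.23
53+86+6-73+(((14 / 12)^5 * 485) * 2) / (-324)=82547869 / 1259712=65.53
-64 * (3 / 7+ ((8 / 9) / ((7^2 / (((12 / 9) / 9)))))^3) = -46303121447360 / 1688134559643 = -27.43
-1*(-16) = 16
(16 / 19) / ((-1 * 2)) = -8 / 19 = -0.42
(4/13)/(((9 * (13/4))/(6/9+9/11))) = 784/50193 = 0.02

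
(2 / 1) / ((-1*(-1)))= 2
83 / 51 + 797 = 40730 / 51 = 798.63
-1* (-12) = 12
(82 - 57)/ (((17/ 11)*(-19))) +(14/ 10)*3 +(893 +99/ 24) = 11634119/ 12920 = 900.47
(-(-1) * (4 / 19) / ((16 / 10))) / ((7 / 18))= 45 / 133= 0.34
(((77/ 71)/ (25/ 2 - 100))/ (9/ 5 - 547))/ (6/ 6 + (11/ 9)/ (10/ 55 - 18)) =19404/ 794990195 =0.00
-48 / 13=-3.69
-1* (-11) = 11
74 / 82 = 37 / 41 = 0.90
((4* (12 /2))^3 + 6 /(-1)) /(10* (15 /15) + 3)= 13818 /13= 1062.92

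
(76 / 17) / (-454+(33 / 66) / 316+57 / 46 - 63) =-58144 / 6707911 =-0.01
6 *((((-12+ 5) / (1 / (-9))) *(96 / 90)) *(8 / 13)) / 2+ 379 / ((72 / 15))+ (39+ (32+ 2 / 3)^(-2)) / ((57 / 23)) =15567988459 / 71165640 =218.76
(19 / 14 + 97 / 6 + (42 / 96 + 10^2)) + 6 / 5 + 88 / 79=15962929 / 132720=120.28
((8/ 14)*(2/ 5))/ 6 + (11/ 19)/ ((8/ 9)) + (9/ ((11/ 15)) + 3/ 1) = 2802313/ 175560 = 15.96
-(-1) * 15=15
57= 57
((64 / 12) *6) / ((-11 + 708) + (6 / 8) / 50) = 6400 / 139403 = 0.05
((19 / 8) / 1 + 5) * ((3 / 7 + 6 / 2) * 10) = 1770 / 7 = 252.86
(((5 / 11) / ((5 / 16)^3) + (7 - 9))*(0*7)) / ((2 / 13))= 0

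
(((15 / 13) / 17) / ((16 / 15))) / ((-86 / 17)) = -225 / 17888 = -0.01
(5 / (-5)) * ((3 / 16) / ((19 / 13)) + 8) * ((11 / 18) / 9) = -27181 / 49248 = -0.55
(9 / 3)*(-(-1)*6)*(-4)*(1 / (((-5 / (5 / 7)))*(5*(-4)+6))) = -0.73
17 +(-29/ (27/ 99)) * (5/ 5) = -89.33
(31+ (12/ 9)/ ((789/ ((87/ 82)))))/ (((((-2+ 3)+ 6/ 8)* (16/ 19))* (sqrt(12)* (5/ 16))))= 38109326* sqrt(3)/ 3396645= 19.43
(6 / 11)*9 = 54 / 11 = 4.91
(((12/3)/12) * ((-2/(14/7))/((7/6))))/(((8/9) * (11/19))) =-171/308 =-0.56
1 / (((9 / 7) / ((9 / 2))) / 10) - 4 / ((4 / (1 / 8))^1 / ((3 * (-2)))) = 143 / 4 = 35.75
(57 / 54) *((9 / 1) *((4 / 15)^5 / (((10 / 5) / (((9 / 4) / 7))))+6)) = 33666841 / 590625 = 57.00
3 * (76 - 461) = -1155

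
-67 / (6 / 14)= -469 / 3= -156.33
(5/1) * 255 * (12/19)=15300/19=805.26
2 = 2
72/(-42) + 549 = 3831/7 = 547.29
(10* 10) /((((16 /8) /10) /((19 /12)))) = 2375 /3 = 791.67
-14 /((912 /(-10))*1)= 35 /228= 0.15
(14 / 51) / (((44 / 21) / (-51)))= -147 / 22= -6.68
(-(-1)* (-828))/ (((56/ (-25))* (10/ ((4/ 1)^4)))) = 9462.86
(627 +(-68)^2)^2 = 27573001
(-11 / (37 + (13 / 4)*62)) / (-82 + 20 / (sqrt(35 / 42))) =22*sqrt(30) / 744597 + 451 / 744597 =0.00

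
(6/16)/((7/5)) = 15/56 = 0.27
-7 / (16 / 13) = -91 / 16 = -5.69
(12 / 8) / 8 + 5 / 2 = 43 / 16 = 2.69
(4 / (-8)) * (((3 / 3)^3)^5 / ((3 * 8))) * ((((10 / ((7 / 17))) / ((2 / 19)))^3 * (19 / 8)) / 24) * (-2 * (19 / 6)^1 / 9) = 1520634298375 / 85349376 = 17816.58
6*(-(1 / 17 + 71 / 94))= -3903 / 799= -4.88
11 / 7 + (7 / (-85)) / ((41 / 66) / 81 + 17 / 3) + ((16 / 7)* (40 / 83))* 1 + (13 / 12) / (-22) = 2.61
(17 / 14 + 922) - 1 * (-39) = 13471 / 14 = 962.21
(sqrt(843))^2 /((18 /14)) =1967 /3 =655.67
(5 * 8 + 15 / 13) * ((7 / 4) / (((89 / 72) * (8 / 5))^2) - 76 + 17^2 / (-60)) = -1021751132 / 308919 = -3307.50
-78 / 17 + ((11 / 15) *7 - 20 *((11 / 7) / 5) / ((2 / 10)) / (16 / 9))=-122333 / 7140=-17.13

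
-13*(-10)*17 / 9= 2210 / 9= 245.56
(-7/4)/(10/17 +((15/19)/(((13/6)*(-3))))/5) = -29393/9472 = -3.10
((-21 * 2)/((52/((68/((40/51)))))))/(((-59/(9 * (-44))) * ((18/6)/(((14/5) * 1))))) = -8411634/19175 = -438.68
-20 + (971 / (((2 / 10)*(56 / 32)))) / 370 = -3238 / 259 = -12.50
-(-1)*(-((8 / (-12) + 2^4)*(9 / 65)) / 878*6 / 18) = -23 / 28535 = -0.00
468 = 468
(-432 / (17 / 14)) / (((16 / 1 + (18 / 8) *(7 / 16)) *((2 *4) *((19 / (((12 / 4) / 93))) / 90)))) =-4354560 / 10884131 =-0.40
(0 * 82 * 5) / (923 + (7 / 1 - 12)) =0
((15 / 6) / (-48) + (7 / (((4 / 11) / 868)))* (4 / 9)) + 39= 2149969 / 288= 7465.17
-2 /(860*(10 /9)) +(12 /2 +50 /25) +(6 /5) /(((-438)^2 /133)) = 549866107 /68744100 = 8.00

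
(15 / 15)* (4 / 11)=0.36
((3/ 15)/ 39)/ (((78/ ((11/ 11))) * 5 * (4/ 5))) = 1/ 60840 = 0.00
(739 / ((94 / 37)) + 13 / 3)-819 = -147707 / 282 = -523.78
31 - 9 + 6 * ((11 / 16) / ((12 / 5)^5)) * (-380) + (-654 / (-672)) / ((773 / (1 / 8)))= 2077483685 / 897619968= 2.31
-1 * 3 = -3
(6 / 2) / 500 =3 / 500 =0.01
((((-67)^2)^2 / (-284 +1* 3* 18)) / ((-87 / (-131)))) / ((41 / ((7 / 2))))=-18478577957 / 1640820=-11261.79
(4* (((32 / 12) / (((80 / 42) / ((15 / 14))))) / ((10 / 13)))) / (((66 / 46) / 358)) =107042 / 55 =1946.22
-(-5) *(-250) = -1250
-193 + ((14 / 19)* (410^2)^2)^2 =156504534490771599930327 / 361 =433530566456431024737.75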